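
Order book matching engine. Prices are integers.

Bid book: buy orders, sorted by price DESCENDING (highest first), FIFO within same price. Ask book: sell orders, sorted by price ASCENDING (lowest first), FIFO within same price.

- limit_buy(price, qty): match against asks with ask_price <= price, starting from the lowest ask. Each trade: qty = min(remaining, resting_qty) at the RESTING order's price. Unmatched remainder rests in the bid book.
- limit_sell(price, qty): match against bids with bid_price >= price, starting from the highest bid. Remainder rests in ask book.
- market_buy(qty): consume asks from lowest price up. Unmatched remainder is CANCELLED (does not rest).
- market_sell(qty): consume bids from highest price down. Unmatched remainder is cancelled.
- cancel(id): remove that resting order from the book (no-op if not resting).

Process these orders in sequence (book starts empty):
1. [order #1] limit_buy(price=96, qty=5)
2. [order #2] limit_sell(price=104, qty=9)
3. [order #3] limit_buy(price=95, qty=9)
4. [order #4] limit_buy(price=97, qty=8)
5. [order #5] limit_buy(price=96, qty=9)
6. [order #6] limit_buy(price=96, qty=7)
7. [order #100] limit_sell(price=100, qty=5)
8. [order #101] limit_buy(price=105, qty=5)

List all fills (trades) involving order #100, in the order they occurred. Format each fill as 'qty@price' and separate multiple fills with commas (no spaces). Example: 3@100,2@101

After op 1 [order #1] limit_buy(price=96, qty=5): fills=none; bids=[#1:5@96] asks=[-]
After op 2 [order #2] limit_sell(price=104, qty=9): fills=none; bids=[#1:5@96] asks=[#2:9@104]
After op 3 [order #3] limit_buy(price=95, qty=9): fills=none; bids=[#1:5@96 #3:9@95] asks=[#2:9@104]
After op 4 [order #4] limit_buy(price=97, qty=8): fills=none; bids=[#4:8@97 #1:5@96 #3:9@95] asks=[#2:9@104]
After op 5 [order #5] limit_buy(price=96, qty=9): fills=none; bids=[#4:8@97 #1:5@96 #5:9@96 #3:9@95] asks=[#2:9@104]
After op 6 [order #6] limit_buy(price=96, qty=7): fills=none; bids=[#4:8@97 #1:5@96 #5:9@96 #6:7@96 #3:9@95] asks=[#2:9@104]
After op 7 [order #100] limit_sell(price=100, qty=5): fills=none; bids=[#4:8@97 #1:5@96 #5:9@96 #6:7@96 #3:9@95] asks=[#100:5@100 #2:9@104]
After op 8 [order #101] limit_buy(price=105, qty=5): fills=#101x#100:5@100; bids=[#4:8@97 #1:5@96 #5:9@96 #6:7@96 #3:9@95] asks=[#2:9@104]

Answer: 5@100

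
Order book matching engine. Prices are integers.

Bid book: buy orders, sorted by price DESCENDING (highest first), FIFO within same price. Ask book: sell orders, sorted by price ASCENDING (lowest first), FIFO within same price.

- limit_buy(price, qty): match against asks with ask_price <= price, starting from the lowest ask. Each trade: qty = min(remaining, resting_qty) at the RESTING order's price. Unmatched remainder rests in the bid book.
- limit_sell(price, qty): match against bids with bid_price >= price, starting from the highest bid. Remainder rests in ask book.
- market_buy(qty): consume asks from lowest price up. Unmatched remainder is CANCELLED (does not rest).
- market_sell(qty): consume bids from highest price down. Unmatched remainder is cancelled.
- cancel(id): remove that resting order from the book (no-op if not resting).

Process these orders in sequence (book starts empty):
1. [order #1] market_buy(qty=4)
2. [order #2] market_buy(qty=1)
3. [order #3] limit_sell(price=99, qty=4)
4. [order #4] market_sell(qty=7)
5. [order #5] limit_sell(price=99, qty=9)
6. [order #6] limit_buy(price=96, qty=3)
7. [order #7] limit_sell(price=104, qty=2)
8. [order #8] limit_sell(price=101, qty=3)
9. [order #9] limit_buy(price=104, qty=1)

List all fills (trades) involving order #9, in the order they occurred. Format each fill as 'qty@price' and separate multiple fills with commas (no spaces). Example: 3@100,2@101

Answer: 1@99

Derivation:
After op 1 [order #1] market_buy(qty=4): fills=none; bids=[-] asks=[-]
After op 2 [order #2] market_buy(qty=1): fills=none; bids=[-] asks=[-]
After op 3 [order #3] limit_sell(price=99, qty=4): fills=none; bids=[-] asks=[#3:4@99]
After op 4 [order #4] market_sell(qty=7): fills=none; bids=[-] asks=[#3:4@99]
After op 5 [order #5] limit_sell(price=99, qty=9): fills=none; bids=[-] asks=[#3:4@99 #5:9@99]
After op 6 [order #6] limit_buy(price=96, qty=3): fills=none; bids=[#6:3@96] asks=[#3:4@99 #5:9@99]
After op 7 [order #7] limit_sell(price=104, qty=2): fills=none; bids=[#6:3@96] asks=[#3:4@99 #5:9@99 #7:2@104]
After op 8 [order #8] limit_sell(price=101, qty=3): fills=none; bids=[#6:3@96] asks=[#3:4@99 #5:9@99 #8:3@101 #7:2@104]
After op 9 [order #9] limit_buy(price=104, qty=1): fills=#9x#3:1@99; bids=[#6:3@96] asks=[#3:3@99 #5:9@99 #8:3@101 #7:2@104]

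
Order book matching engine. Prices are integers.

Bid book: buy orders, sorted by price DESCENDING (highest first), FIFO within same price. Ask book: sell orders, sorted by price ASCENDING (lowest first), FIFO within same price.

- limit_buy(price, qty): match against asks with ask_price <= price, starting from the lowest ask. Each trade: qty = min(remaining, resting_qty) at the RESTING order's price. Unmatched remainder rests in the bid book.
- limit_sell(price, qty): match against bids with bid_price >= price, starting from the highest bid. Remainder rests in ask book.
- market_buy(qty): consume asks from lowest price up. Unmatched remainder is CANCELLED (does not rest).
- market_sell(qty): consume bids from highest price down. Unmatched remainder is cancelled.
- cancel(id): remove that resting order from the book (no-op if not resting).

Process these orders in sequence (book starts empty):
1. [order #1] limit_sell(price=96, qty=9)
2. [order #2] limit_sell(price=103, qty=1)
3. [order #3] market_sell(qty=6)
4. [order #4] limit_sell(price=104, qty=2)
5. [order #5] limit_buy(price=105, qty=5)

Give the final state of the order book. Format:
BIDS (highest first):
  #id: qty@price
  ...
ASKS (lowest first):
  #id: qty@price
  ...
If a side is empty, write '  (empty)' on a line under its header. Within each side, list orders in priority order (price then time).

After op 1 [order #1] limit_sell(price=96, qty=9): fills=none; bids=[-] asks=[#1:9@96]
After op 2 [order #2] limit_sell(price=103, qty=1): fills=none; bids=[-] asks=[#1:9@96 #2:1@103]
After op 3 [order #3] market_sell(qty=6): fills=none; bids=[-] asks=[#1:9@96 #2:1@103]
After op 4 [order #4] limit_sell(price=104, qty=2): fills=none; bids=[-] asks=[#1:9@96 #2:1@103 #4:2@104]
After op 5 [order #5] limit_buy(price=105, qty=5): fills=#5x#1:5@96; bids=[-] asks=[#1:4@96 #2:1@103 #4:2@104]

Answer: BIDS (highest first):
  (empty)
ASKS (lowest first):
  #1: 4@96
  #2: 1@103
  #4: 2@104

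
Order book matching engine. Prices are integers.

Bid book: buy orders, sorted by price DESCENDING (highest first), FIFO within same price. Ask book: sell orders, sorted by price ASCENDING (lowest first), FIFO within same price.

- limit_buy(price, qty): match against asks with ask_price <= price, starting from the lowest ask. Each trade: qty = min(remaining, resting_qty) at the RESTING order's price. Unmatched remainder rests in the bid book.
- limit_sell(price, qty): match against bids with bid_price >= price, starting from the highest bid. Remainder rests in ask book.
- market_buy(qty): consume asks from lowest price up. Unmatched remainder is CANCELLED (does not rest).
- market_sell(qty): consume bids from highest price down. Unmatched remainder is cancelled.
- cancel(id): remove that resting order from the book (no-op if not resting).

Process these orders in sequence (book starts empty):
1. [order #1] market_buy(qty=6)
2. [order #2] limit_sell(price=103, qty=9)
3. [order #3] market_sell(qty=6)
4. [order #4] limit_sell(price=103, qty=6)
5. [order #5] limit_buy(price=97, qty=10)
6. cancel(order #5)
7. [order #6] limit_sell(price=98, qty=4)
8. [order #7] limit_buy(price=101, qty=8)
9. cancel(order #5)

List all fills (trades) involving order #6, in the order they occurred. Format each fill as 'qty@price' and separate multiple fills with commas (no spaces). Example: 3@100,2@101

After op 1 [order #1] market_buy(qty=6): fills=none; bids=[-] asks=[-]
After op 2 [order #2] limit_sell(price=103, qty=9): fills=none; bids=[-] asks=[#2:9@103]
After op 3 [order #3] market_sell(qty=6): fills=none; bids=[-] asks=[#2:9@103]
After op 4 [order #4] limit_sell(price=103, qty=6): fills=none; bids=[-] asks=[#2:9@103 #4:6@103]
After op 5 [order #5] limit_buy(price=97, qty=10): fills=none; bids=[#5:10@97] asks=[#2:9@103 #4:6@103]
After op 6 cancel(order #5): fills=none; bids=[-] asks=[#2:9@103 #4:6@103]
After op 7 [order #6] limit_sell(price=98, qty=4): fills=none; bids=[-] asks=[#6:4@98 #2:9@103 #4:6@103]
After op 8 [order #7] limit_buy(price=101, qty=8): fills=#7x#6:4@98; bids=[#7:4@101] asks=[#2:9@103 #4:6@103]
After op 9 cancel(order #5): fills=none; bids=[#7:4@101] asks=[#2:9@103 #4:6@103]

Answer: 4@98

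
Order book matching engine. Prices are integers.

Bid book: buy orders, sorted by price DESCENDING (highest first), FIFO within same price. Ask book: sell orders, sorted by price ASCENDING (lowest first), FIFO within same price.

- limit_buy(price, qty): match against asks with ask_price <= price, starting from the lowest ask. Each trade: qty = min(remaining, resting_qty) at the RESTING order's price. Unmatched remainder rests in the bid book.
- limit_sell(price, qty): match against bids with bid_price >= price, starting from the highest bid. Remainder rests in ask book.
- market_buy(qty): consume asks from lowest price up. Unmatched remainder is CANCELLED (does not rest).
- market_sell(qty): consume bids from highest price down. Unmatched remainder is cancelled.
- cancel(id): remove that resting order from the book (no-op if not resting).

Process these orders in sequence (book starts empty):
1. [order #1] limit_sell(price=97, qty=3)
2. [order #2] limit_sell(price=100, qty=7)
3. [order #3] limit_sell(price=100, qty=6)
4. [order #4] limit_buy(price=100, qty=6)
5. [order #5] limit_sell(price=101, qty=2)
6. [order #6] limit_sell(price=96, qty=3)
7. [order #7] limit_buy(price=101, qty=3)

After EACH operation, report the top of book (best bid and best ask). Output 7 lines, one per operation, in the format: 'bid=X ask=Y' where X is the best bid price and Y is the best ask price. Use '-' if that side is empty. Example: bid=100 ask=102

Answer: bid=- ask=97
bid=- ask=97
bid=- ask=97
bid=- ask=100
bid=- ask=100
bid=- ask=96
bid=- ask=100

Derivation:
After op 1 [order #1] limit_sell(price=97, qty=3): fills=none; bids=[-] asks=[#1:3@97]
After op 2 [order #2] limit_sell(price=100, qty=7): fills=none; bids=[-] asks=[#1:3@97 #2:7@100]
After op 3 [order #3] limit_sell(price=100, qty=6): fills=none; bids=[-] asks=[#1:3@97 #2:7@100 #3:6@100]
After op 4 [order #4] limit_buy(price=100, qty=6): fills=#4x#1:3@97 #4x#2:3@100; bids=[-] asks=[#2:4@100 #3:6@100]
After op 5 [order #5] limit_sell(price=101, qty=2): fills=none; bids=[-] asks=[#2:4@100 #3:6@100 #5:2@101]
After op 6 [order #6] limit_sell(price=96, qty=3): fills=none; bids=[-] asks=[#6:3@96 #2:4@100 #3:6@100 #5:2@101]
After op 7 [order #7] limit_buy(price=101, qty=3): fills=#7x#6:3@96; bids=[-] asks=[#2:4@100 #3:6@100 #5:2@101]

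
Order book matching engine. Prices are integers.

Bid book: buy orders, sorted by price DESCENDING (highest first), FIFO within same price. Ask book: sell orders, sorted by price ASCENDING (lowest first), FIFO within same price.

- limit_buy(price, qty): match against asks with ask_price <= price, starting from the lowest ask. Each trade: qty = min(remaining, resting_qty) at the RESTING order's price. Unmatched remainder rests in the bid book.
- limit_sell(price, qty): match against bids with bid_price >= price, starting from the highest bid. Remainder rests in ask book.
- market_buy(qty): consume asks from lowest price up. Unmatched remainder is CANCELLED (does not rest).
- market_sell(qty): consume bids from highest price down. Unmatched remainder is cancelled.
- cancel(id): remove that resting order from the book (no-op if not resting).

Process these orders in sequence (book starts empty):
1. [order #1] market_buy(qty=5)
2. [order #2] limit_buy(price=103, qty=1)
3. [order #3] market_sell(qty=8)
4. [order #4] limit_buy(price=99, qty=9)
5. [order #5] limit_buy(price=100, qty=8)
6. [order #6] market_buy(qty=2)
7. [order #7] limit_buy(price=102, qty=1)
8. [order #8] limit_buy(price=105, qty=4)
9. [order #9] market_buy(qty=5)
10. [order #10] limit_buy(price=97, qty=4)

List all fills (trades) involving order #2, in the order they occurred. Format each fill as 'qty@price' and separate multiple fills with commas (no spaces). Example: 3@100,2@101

Answer: 1@103

Derivation:
After op 1 [order #1] market_buy(qty=5): fills=none; bids=[-] asks=[-]
After op 2 [order #2] limit_buy(price=103, qty=1): fills=none; bids=[#2:1@103] asks=[-]
After op 3 [order #3] market_sell(qty=8): fills=#2x#3:1@103; bids=[-] asks=[-]
After op 4 [order #4] limit_buy(price=99, qty=9): fills=none; bids=[#4:9@99] asks=[-]
After op 5 [order #5] limit_buy(price=100, qty=8): fills=none; bids=[#5:8@100 #4:9@99] asks=[-]
After op 6 [order #6] market_buy(qty=2): fills=none; bids=[#5:8@100 #4:9@99] asks=[-]
After op 7 [order #7] limit_buy(price=102, qty=1): fills=none; bids=[#7:1@102 #5:8@100 #4:9@99] asks=[-]
After op 8 [order #8] limit_buy(price=105, qty=4): fills=none; bids=[#8:4@105 #7:1@102 #5:8@100 #4:9@99] asks=[-]
After op 9 [order #9] market_buy(qty=5): fills=none; bids=[#8:4@105 #7:1@102 #5:8@100 #4:9@99] asks=[-]
After op 10 [order #10] limit_buy(price=97, qty=4): fills=none; bids=[#8:4@105 #7:1@102 #5:8@100 #4:9@99 #10:4@97] asks=[-]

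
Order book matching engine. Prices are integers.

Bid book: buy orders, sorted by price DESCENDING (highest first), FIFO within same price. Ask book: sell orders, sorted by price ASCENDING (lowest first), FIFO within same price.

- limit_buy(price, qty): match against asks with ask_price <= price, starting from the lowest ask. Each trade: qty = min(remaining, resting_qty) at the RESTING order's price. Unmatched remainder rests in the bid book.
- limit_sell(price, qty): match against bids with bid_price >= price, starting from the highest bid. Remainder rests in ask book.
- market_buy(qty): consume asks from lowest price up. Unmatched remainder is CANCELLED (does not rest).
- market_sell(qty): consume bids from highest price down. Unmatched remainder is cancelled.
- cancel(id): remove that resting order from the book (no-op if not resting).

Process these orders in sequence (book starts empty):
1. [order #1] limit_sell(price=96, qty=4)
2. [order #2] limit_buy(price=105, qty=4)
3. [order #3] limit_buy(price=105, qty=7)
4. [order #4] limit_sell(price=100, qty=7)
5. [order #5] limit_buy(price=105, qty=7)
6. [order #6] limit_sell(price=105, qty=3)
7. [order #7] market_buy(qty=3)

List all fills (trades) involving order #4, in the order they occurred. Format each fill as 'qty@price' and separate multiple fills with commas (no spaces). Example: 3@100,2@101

Answer: 7@105

Derivation:
After op 1 [order #1] limit_sell(price=96, qty=4): fills=none; bids=[-] asks=[#1:4@96]
After op 2 [order #2] limit_buy(price=105, qty=4): fills=#2x#1:4@96; bids=[-] asks=[-]
After op 3 [order #3] limit_buy(price=105, qty=7): fills=none; bids=[#3:7@105] asks=[-]
After op 4 [order #4] limit_sell(price=100, qty=7): fills=#3x#4:7@105; bids=[-] asks=[-]
After op 5 [order #5] limit_buy(price=105, qty=7): fills=none; bids=[#5:7@105] asks=[-]
After op 6 [order #6] limit_sell(price=105, qty=3): fills=#5x#6:3@105; bids=[#5:4@105] asks=[-]
After op 7 [order #7] market_buy(qty=3): fills=none; bids=[#5:4@105] asks=[-]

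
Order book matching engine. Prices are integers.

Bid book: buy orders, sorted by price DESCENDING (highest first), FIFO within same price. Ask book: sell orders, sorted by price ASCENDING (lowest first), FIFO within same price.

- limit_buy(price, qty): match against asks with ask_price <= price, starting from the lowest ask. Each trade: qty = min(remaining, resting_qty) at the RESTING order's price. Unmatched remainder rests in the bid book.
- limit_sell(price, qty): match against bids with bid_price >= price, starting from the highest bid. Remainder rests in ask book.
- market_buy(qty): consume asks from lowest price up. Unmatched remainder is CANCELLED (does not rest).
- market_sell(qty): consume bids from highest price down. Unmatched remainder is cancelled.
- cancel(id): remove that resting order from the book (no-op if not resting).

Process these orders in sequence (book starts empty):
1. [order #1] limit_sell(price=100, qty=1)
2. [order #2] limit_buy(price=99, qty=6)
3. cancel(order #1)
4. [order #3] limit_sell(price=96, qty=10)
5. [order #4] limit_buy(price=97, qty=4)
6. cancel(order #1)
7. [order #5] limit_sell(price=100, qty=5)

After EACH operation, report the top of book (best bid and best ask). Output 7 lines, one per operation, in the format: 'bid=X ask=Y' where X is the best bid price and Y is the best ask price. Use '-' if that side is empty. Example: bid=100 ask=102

Answer: bid=- ask=100
bid=99 ask=100
bid=99 ask=-
bid=- ask=96
bid=- ask=-
bid=- ask=-
bid=- ask=100

Derivation:
After op 1 [order #1] limit_sell(price=100, qty=1): fills=none; bids=[-] asks=[#1:1@100]
After op 2 [order #2] limit_buy(price=99, qty=6): fills=none; bids=[#2:6@99] asks=[#1:1@100]
After op 3 cancel(order #1): fills=none; bids=[#2:6@99] asks=[-]
After op 4 [order #3] limit_sell(price=96, qty=10): fills=#2x#3:6@99; bids=[-] asks=[#3:4@96]
After op 5 [order #4] limit_buy(price=97, qty=4): fills=#4x#3:4@96; bids=[-] asks=[-]
After op 6 cancel(order #1): fills=none; bids=[-] asks=[-]
After op 7 [order #5] limit_sell(price=100, qty=5): fills=none; bids=[-] asks=[#5:5@100]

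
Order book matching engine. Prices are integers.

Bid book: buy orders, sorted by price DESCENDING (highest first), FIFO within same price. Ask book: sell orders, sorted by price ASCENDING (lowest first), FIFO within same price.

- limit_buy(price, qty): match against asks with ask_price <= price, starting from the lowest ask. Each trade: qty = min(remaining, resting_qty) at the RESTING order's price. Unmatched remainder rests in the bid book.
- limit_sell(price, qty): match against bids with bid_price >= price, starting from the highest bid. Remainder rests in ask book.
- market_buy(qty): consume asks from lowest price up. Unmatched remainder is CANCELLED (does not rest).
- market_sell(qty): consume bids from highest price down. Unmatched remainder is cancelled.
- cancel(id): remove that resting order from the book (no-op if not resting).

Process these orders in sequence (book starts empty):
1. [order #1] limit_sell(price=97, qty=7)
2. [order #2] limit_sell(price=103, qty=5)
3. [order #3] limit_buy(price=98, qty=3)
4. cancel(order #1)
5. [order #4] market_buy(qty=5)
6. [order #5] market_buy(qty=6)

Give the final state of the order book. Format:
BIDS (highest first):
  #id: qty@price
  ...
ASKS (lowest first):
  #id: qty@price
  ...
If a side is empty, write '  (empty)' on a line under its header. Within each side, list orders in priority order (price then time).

Answer: BIDS (highest first):
  (empty)
ASKS (lowest first):
  (empty)

Derivation:
After op 1 [order #1] limit_sell(price=97, qty=7): fills=none; bids=[-] asks=[#1:7@97]
After op 2 [order #2] limit_sell(price=103, qty=5): fills=none; bids=[-] asks=[#1:7@97 #2:5@103]
After op 3 [order #3] limit_buy(price=98, qty=3): fills=#3x#1:3@97; bids=[-] asks=[#1:4@97 #2:5@103]
After op 4 cancel(order #1): fills=none; bids=[-] asks=[#2:5@103]
After op 5 [order #4] market_buy(qty=5): fills=#4x#2:5@103; bids=[-] asks=[-]
After op 6 [order #5] market_buy(qty=6): fills=none; bids=[-] asks=[-]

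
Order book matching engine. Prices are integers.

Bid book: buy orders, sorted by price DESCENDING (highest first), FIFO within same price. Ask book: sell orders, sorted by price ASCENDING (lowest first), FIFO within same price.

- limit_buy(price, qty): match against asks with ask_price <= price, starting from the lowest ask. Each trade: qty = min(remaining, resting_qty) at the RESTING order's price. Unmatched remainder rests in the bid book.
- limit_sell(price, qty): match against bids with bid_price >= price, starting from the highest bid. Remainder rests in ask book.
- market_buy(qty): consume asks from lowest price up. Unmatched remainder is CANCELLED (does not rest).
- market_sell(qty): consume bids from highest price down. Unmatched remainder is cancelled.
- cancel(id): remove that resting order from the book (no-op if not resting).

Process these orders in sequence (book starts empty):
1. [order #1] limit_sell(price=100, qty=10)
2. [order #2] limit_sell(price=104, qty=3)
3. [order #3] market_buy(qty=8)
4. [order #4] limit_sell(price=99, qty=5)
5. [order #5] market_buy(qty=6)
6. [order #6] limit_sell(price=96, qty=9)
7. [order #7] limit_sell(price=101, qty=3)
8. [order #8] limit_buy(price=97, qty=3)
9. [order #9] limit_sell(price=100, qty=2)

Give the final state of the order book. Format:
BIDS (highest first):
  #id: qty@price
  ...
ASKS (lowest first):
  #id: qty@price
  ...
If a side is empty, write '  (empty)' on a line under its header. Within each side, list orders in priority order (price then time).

After op 1 [order #1] limit_sell(price=100, qty=10): fills=none; bids=[-] asks=[#1:10@100]
After op 2 [order #2] limit_sell(price=104, qty=3): fills=none; bids=[-] asks=[#1:10@100 #2:3@104]
After op 3 [order #3] market_buy(qty=8): fills=#3x#1:8@100; bids=[-] asks=[#1:2@100 #2:3@104]
After op 4 [order #4] limit_sell(price=99, qty=5): fills=none; bids=[-] asks=[#4:5@99 #1:2@100 #2:3@104]
After op 5 [order #5] market_buy(qty=6): fills=#5x#4:5@99 #5x#1:1@100; bids=[-] asks=[#1:1@100 #2:3@104]
After op 6 [order #6] limit_sell(price=96, qty=9): fills=none; bids=[-] asks=[#6:9@96 #1:1@100 #2:3@104]
After op 7 [order #7] limit_sell(price=101, qty=3): fills=none; bids=[-] asks=[#6:9@96 #1:1@100 #7:3@101 #2:3@104]
After op 8 [order #8] limit_buy(price=97, qty=3): fills=#8x#6:3@96; bids=[-] asks=[#6:6@96 #1:1@100 #7:3@101 #2:3@104]
After op 9 [order #9] limit_sell(price=100, qty=2): fills=none; bids=[-] asks=[#6:6@96 #1:1@100 #9:2@100 #7:3@101 #2:3@104]

Answer: BIDS (highest first):
  (empty)
ASKS (lowest first):
  #6: 6@96
  #1: 1@100
  #9: 2@100
  #7: 3@101
  #2: 3@104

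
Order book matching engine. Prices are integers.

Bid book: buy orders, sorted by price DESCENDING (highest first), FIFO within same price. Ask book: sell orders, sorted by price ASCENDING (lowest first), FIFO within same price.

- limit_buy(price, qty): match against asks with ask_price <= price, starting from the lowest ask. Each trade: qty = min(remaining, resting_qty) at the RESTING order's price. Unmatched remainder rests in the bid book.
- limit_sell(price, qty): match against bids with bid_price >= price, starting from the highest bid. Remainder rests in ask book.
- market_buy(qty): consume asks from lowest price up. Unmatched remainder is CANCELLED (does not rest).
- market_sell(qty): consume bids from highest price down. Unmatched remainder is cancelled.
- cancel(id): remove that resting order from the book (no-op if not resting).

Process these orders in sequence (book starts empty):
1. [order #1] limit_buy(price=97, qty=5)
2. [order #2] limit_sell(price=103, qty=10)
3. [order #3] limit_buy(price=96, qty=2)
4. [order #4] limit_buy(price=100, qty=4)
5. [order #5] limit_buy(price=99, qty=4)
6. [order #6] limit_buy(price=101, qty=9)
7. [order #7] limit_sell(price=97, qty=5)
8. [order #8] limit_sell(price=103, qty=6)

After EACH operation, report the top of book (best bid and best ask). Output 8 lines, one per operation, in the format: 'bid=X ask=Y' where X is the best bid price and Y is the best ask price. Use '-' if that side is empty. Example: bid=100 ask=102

After op 1 [order #1] limit_buy(price=97, qty=5): fills=none; bids=[#1:5@97] asks=[-]
After op 2 [order #2] limit_sell(price=103, qty=10): fills=none; bids=[#1:5@97] asks=[#2:10@103]
After op 3 [order #3] limit_buy(price=96, qty=2): fills=none; bids=[#1:5@97 #3:2@96] asks=[#2:10@103]
After op 4 [order #4] limit_buy(price=100, qty=4): fills=none; bids=[#4:4@100 #1:5@97 #3:2@96] asks=[#2:10@103]
After op 5 [order #5] limit_buy(price=99, qty=4): fills=none; bids=[#4:4@100 #5:4@99 #1:5@97 #3:2@96] asks=[#2:10@103]
After op 6 [order #6] limit_buy(price=101, qty=9): fills=none; bids=[#6:9@101 #4:4@100 #5:4@99 #1:5@97 #3:2@96] asks=[#2:10@103]
After op 7 [order #7] limit_sell(price=97, qty=5): fills=#6x#7:5@101; bids=[#6:4@101 #4:4@100 #5:4@99 #1:5@97 #3:2@96] asks=[#2:10@103]
After op 8 [order #8] limit_sell(price=103, qty=6): fills=none; bids=[#6:4@101 #4:4@100 #5:4@99 #1:5@97 #3:2@96] asks=[#2:10@103 #8:6@103]

Answer: bid=97 ask=-
bid=97 ask=103
bid=97 ask=103
bid=100 ask=103
bid=100 ask=103
bid=101 ask=103
bid=101 ask=103
bid=101 ask=103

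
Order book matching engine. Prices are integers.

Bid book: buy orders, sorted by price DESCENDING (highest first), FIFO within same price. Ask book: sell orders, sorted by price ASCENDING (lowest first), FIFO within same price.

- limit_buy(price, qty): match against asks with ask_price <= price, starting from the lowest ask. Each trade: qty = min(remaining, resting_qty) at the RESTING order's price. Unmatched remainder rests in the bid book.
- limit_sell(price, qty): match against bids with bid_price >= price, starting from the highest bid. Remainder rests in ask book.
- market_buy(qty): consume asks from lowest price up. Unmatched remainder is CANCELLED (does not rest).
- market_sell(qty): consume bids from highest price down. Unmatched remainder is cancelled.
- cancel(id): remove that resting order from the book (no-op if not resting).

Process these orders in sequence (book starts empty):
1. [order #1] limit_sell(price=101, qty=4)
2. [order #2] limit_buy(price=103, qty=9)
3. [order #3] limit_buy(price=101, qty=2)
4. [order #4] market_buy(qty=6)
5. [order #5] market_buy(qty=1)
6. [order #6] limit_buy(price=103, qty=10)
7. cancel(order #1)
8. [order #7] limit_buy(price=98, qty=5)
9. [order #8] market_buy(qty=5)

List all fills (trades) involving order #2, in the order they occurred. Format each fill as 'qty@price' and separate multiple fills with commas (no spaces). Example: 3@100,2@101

Answer: 4@101

Derivation:
After op 1 [order #1] limit_sell(price=101, qty=4): fills=none; bids=[-] asks=[#1:4@101]
After op 2 [order #2] limit_buy(price=103, qty=9): fills=#2x#1:4@101; bids=[#2:5@103] asks=[-]
After op 3 [order #3] limit_buy(price=101, qty=2): fills=none; bids=[#2:5@103 #3:2@101] asks=[-]
After op 4 [order #4] market_buy(qty=6): fills=none; bids=[#2:5@103 #3:2@101] asks=[-]
After op 5 [order #5] market_buy(qty=1): fills=none; bids=[#2:5@103 #3:2@101] asks=[-]
After op 6 [order #6] limit_buy(price=103, qty=10): fills=none; bids=[#2:5@103 #6:10@103 #3:2@101] asks=[-]
After op 7 cancel(order #1): fills=none; bids=[#2:5@103 #6:10@103 #3:2@101] asks=[-]
After op 8 [order #7] limit_buy(price=98, qty=5): fills=none; bids=[#2:5@103 #6:10@103 #3:2@101 #7:5@98] asks=[-]
After op 9 [order #8] market_buy(qty=5): fills=none; bids=[#2:5@103 #6:10@103 #3:2@101 #7:5@98] asks=[-]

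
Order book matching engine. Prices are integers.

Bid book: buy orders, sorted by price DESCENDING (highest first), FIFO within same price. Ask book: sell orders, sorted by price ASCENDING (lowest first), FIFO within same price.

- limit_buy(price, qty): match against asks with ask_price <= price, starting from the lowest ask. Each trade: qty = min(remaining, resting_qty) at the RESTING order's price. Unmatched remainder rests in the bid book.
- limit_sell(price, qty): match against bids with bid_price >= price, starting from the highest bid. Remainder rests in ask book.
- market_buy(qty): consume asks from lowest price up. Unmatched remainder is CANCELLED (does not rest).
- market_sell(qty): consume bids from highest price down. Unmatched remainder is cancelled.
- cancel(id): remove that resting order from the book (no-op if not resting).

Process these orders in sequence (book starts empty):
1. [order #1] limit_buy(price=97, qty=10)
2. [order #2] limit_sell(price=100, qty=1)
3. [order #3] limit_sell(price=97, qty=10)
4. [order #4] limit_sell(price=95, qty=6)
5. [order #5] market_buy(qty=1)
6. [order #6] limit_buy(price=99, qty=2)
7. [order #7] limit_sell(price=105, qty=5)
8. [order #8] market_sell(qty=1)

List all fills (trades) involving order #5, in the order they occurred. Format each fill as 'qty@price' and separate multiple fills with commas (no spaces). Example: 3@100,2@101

After op 1 [order #1] limit_buy(price=97, qty=10): fills=none; bids=[#1:10@97] asks=[-]
After op 2 [order #2] limit_sell(price=100, qty=1): fills=none; bids=[#1:10@97] asks=[#2:1@100]
After op 3 [order #3] limit_sell(price=97, qty=10): fills=#1x#3:10@97; bids=[-] asks=[#2:1@100]
After op 4 [order #4] limit_sell(price=95, qty=6): fills=none; bids=[-] asks=[#4:6@95 #2:1@100]
After op 5 [order #5] market_buy(qty=1): fills=#5x#4:1@95; bids=[-] asks=[#4:5@95 #2:1@100]
After op 6 [order #6] limit_buy(price=99, qty=2): fills=#6x#4:2@95; bids=[-] asks=[#4:3@95 #2:1@100]
After op 7 [order #7] limit_sell(price=105, qty=5): fills=none; bids=[-] asks=[#4:3@95 #2:1@100 #7:5@105]
After op 8 [order #8] market_sell(qty=1): fills=none; bids=[-] asks=[#4:3@95 #2:1@100 #7:5@105]

Answer: 1@95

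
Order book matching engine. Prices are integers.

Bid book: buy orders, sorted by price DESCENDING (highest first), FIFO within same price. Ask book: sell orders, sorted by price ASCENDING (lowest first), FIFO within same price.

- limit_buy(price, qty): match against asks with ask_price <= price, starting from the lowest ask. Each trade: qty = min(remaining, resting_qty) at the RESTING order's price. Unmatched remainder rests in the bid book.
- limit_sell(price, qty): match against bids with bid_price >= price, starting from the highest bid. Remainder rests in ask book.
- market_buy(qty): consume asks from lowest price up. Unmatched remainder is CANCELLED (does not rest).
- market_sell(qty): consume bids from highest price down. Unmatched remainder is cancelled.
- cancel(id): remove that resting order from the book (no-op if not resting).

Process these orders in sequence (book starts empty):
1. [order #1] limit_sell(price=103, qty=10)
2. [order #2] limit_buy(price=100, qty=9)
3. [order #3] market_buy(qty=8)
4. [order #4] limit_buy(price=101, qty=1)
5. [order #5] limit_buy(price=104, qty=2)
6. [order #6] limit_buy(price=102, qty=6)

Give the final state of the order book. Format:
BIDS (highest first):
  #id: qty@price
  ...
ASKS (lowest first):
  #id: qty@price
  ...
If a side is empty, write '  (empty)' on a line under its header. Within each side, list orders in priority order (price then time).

Answer: BIDS (highest first):
  #6: 6@102
  #4: 1@101
  #2: 9@100
ASKS (lowest first):
  (empty)

Derivation:
After op 1 [order #1] limit_sell(price=103, qty=10): fills=none; bids=[-] asks=[#1:10@103]
After op 2 [order #2] limit_buy(price=100, qty=9): fills=none; bids=[#2:9@100] asks=[#1:10@103]
After op 3 [order #3] market_buy(qty=8): fills=#3x#1:8@103; bids=[#2:9@100] asks=[#1:2@103]
After op 4 [order #4] limit_buy(price=101, qty=1): fills=none; bids=[#4:1@101 #2:9@100] asks=[#1:2@103]
After op 5 [order #5] limit_buy(price=104, qty=2): fills=#5x#1:2@103; bids=[#4:1@101 #2:9@100] asks=[-]
After op 6 [order #6] limit_buy(price=102, qty=6): fills=none; bids=[#6:6@102 #4:1@101 #2:9@100] asks=[-]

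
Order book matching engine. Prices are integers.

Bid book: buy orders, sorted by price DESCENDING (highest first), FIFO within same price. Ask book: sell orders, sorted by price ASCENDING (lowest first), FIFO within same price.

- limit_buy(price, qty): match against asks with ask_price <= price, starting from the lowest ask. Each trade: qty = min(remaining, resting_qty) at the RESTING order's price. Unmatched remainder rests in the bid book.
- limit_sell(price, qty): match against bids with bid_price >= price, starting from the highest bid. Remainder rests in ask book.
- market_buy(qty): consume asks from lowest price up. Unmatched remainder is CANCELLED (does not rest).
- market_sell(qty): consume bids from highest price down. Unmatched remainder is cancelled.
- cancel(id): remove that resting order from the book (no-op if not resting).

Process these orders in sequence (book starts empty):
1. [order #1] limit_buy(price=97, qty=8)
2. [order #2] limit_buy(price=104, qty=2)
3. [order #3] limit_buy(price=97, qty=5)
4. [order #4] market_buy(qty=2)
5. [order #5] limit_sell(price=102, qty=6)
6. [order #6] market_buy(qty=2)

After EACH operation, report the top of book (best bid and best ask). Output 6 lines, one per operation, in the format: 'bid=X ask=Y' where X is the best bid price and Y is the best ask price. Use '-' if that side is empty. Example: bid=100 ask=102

Answer: bid=97 ask=-
bid=104 ask=-
bid=104 ask=-
bid=104 ask=-
bid=97 ask=102
bid=97 ask=102

Derivation:
After op 1 [order #1] limit_buy(price=97, qty=8): fills=none; bids=[#1:8@97] asks=[-]
After op 2 [order #2] limit_buy(price=104, qty=2): fills=none; bids=[#2:2@104 #1:8@97] asks=[-]
After op 3 [order #3] limit_buy(price=97, qty=5): fills=none; bids=[#2:2@104 #1:8@97 #3:5@97] asks=[-]
After op 4 [order #4] market_buy(qty=2): fills=none; bids=[#2:2@104 #1:8@97 #3:5@97] asks=[-]
After op 5 [order #5] limit_sell(price=102, qty=6): fills=#2x#5:2@104; bids=[#1:8@97 #3:5@97] asks=[#5:4@102]
After op 6 [order #6] market_buy(qty=2): fills=#6x#5:2@102; bids=[#1:8@97 #3:5@97] asks=[#5:2@102]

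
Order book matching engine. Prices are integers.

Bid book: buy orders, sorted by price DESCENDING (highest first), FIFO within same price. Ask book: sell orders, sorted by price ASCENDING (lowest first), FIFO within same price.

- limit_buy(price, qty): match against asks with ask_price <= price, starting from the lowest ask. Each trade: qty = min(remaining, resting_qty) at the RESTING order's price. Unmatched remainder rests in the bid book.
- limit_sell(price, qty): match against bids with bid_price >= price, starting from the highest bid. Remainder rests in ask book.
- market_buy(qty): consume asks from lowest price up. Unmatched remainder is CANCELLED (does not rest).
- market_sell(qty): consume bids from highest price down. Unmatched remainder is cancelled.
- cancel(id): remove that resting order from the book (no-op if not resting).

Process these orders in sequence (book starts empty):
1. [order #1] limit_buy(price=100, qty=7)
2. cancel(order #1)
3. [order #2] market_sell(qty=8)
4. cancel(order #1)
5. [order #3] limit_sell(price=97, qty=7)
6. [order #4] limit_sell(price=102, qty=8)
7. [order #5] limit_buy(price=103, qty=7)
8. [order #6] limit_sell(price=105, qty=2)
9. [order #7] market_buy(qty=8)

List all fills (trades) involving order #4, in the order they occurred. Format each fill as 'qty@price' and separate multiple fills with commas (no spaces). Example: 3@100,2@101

Answer: 8@102

Derivation:
After op 1 [order #1] limit_buy(price=100, qty=7): fills=none; bids=[#1:7@100] asks=[-]
After op 2 cancel(order #1): fills=none; bids=[-] asks=[-]
After op 3 [order #2] market_sell(qty=8): fills=none; bids=[-] asks=[-]
After op 4 cancel(order #1): fills=none; bids=[-] asks=[-]
After op 5 [order #3] limit_sell(price=97, qty=7): fills=none; bids=[-] asks=[#3:7@97]
After op 6 [order #4] limit_sell(price=102, qty=8): fills=none; bids=[-] asks=[#3:7@97 #4:8@102]
After op 7 [order #5] limit_buy(price=103, qty=7): fills=#5x#3:7@97; bids=[-] asks=[#4:8@102]
After op 8 [order #6] limit_sell(price=105, qty=2): fills=none; bids=[-] asks=[#4:8@102 #6:2@105]
After op 9 [order #7] market_buy(qty=8): fills=#7x#4:8@102; bids=[-] asks=[#6:2@105]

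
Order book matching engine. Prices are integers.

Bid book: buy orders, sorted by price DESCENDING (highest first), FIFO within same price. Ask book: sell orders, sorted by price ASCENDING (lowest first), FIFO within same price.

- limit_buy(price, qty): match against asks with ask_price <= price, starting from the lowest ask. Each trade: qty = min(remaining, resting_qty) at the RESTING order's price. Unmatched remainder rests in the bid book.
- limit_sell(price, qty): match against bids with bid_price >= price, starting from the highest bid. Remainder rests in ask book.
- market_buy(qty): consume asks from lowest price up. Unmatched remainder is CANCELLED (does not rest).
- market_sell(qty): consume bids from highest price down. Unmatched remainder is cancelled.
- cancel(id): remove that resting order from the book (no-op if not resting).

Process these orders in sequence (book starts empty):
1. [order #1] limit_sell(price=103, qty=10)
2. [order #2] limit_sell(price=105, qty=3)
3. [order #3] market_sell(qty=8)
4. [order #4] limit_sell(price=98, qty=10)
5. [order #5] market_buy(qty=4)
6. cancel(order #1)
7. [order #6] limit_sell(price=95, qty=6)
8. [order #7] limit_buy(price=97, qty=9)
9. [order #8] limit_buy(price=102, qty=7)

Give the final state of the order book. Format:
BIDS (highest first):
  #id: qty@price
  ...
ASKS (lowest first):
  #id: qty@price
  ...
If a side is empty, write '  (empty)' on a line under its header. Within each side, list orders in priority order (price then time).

After op 1 [order #1] limit_sell(price=103, qty=10): fills=none; bids=[-] asks=[#1:10@103]
After op 2 [order #2] limit_sell(price=105, qty=3): fills=none; bids=[-] asks=[#1:10@103 #2:3@105]
After op 3 [order #3] market_sell(qty=8): fills=none; bids=[-] asks=[#1:10@103 #2:3@105]
After op 4 [order #4] limit_sell(price=98, qty=10): fills=none; bids=[-] asks=[#4:10@98 #1:10@103 #2:3@105]
After op 5 [order #5] market_buy(qty=4): fills=#5x#4:4@98; bids=[-] asks=[#4:6@98 #1:10@103 #2:3@105]
After op 6 cancel(order #1): fills=none; bids=[-] asks=[#4:6@98 #2:3@105]
After op 7 [order #6] limit_sell(price=95, qty=6): fills=none; bids=[-] asks=[#6:6@95 #4:6@98 #2:3@105]
After op 8 [order #7] limit_buy(price=97, qty=9): fills=#7x#6:6@95; bids=[#7:3@97] asks=[#4:6@98 #2:3@105]
After op 9 [order #8] limit_buy(price=102, qty=7): fills=#8x#4:6@98; bids=[#8:1@102 #7:3@97] asks=[#2:3@105]

Answer: BIDS (highest first):
  #8: 1@102
  #7: 3@97
ASKS (lowest first):
  #2: 3@105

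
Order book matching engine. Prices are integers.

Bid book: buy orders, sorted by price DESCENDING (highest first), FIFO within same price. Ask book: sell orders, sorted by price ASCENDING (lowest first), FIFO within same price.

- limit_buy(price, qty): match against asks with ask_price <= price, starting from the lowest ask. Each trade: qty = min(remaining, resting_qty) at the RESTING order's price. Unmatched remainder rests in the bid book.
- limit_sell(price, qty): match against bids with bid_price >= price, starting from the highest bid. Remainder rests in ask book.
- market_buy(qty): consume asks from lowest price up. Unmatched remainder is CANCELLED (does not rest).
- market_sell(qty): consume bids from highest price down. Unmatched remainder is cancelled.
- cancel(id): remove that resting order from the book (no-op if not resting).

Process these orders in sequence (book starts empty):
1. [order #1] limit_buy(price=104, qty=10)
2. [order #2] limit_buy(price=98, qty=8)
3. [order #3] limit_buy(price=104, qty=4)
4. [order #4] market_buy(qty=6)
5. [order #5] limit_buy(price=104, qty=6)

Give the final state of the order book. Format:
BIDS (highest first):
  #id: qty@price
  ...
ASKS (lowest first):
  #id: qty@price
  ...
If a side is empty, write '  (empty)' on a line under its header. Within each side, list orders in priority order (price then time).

Answer: BIDS (highest first):
  #1: 10@104
  #3: 4@104
  #5: 6@104
  #2: 8@98
ASKS (lowest first):
  (empty)

Derivation:
After op 1 [order #1] limit_buy(price=104, qty=10): fills=none; bids=[#1:10@104] asks=[-]
After op 2 [order #2] limit_buy(price=98, qty=8): fills=none; bids=[#1:10@104 #2:8@98] asks=[-]
After op 3 [order #3] limit_buy(price=104, qty=4): fills=none; bids=[#1:10@104 #3:4@104 #2:8@98] asks=[-]
After op 4 [order #4] market_buy(qty=6): fills=none; bids=[#1:10@104 #3:4@104 #2:8@98] asks=[-]
After op 5 [order #5] limit_buy(price=104, qty=6): fills=none; bids=[#1:10@104 #3:4@104 #5:6@104 #2:8@98] asks=[-]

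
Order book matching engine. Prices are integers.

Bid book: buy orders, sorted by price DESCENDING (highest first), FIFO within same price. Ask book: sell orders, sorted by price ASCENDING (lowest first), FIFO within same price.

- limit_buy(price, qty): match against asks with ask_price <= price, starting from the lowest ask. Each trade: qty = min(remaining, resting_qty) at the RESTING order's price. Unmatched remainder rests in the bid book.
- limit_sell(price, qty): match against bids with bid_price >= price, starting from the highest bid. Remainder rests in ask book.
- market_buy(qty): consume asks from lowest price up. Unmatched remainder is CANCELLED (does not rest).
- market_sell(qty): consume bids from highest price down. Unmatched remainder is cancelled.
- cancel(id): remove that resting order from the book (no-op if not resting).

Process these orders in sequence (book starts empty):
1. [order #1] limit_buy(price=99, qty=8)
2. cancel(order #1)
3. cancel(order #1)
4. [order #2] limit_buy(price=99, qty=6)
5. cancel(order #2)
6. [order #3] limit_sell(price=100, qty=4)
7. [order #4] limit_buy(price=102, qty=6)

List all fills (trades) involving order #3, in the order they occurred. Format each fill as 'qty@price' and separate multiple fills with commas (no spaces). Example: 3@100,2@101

After op 1 [order #1] limit_buy(price=99, qty=8): fills=none; bids=[#1:8@99] asks=[-]
After op 2 cancel(order #1): fills=none; bids=[-] asks=[-]
After op 3 cancel(order #1): fills=none; bids=[-] asks=[-]
After op 4 [order #2] limit_buy(price=99, qty=6): fills=none; bids=[#2:6@99] asks=[-]
After op 5 cancel(order #2): fills=none; bids=[-] asks=[-]
After op 6 [order #3] limit_sell(price=100, qty=4): fills=none; bids=[-] asks=[#3:4@100]
After op 7 [order #4] limit_buy(price=102, qty=6): fills=#4x#3:4@100; bids=[#4:2@102] asks=[-]

Answer: 4@100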